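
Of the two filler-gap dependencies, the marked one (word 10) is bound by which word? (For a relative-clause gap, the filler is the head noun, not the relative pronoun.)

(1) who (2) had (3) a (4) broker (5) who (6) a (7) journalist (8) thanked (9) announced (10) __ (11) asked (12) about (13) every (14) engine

1

The marked gap is the subject of "asked".
Its filler is the fronted wh-phrase "who", at word 1.
(The other dependency links word 4 to a gap after word 8.)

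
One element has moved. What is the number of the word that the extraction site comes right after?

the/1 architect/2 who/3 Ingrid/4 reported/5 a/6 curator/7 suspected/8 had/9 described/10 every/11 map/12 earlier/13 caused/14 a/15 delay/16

8

The displaced element is "the architect" (word 2).
It is linked across 2 clause boundaries (Ø → Ø).
It functions as the subject of "described", so the gap sits immediately after word 8 ("suspected").
Base order: Ingrid reported a curator suspected that the architect had described every map earlier.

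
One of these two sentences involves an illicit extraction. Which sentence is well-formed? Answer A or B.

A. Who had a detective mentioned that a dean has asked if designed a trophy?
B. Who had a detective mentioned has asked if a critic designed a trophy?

B

In A, the wh-phrase is extracted from inside a wh-island (introduced by "if"), which blocks movement.
In B, the extraction path crosses only that-complement boundaries, which are transparent.
So B is grammatical.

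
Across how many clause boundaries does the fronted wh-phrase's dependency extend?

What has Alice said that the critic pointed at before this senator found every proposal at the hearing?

1

"what" is extracted from the PP object of "pointed".
Boundaries crossed, outermost first: [that] — 1 in total.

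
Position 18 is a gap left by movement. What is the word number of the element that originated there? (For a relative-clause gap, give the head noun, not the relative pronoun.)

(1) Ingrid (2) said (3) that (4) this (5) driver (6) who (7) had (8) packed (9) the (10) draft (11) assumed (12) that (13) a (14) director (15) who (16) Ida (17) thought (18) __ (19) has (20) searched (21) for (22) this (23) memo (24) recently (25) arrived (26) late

The gap at 18 is the subject of "searched", inside a relative clause.
The relative pronoun is "who" (word 15); it is bound by the head noun immediately before it.
Its filler is the head noun "director", at word 14.

14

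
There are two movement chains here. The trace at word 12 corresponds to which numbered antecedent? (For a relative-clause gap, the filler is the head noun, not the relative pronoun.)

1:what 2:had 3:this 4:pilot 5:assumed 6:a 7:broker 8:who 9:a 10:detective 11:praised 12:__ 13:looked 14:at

7

The marked gap is inside the relative clause, the direct object of "praised".
Its filler is the head noun "broker" (via "who"), at word 7.
(The other dependency links word 1 to a gap after word 14.)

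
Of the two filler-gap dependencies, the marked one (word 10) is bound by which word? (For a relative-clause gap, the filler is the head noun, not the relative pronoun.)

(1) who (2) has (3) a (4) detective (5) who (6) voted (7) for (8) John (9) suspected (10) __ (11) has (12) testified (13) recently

The marked gap is the subject of "testified".
Its filler is the fronted wh-phrase "who", at word 1.
(The other dependency links word 4 to a gap after word 5.)

1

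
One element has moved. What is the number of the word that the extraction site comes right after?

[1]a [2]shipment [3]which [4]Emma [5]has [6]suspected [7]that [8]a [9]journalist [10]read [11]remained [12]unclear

The displaced element is "a shipment" (word 2).
It is linked across 1 clause boundary (that).
It functions as the direct object of "read", so the gap sits immediately after word 10 ("read").
Base order: Emma has suspected that a journalist read a shipment.

10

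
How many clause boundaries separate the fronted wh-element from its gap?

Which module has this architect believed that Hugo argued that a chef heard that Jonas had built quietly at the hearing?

"which module" is extracted from the object of "built".
Boundaries crossed, outermost first: [that], [that], [that] — 3 in total.

3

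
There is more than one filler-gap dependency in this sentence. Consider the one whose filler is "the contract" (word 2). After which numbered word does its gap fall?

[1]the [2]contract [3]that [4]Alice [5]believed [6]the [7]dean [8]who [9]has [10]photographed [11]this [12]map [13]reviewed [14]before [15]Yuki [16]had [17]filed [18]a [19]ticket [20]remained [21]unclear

The displaced element is "the contract" (word 2).
It is linked across 1 clause boundary (Ø).
It functions as the direct object of "reviewed", so the gap sits immediately after word 13 ("reviewed").
Base order: Alice believed the dean who has photographed this map reviewed the contract before Yuki had filed a ticket.

13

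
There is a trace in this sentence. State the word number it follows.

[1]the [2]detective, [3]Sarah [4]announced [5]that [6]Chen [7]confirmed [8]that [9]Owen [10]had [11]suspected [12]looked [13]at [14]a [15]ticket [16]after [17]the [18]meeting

The displaced element is "the detective" (word 2).
It is linked across 3 clause boundaries (that → that → Ø).
It functions as the subject of "looked", so the gap sits immediately after word 11 ("suspected").
Base order: Sarah announced that Chen confirmed that Owen had suspected the detective looked at a ticket after the meeting.

11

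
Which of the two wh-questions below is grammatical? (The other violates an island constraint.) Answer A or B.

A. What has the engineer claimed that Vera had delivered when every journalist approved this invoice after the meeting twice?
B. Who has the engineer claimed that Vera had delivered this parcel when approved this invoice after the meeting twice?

In B, the wh-phrase is extracted from inside an adjunct island (introduced by "when"), which blocks movement.
In A, the extraction path crosses only that-complement boundaries, which are transparent.
So A is grammatical.

A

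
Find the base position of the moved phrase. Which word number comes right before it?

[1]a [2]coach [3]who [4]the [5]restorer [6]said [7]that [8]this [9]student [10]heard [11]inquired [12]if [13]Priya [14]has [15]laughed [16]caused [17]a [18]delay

10

The displaced element is "a coach" (word 2).
It is linked across 2 clause boundaries (that → Ø).
It functions as the subject of "inquired", so the gap sits immediately after word 10 ("heard").
Base order: The restorer said that this student heard a coach inquired if Priya has laughed.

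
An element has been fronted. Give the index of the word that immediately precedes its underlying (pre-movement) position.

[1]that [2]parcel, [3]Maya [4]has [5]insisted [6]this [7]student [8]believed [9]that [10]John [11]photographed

11

The displaced element is "that parcel" (word 2).
It is linked across 2 clause boundaries (Ø → that).
It functions as the direct object of "photographed", so the gap sits immediately after word 11 ("photographed").
Base order: Maya has insisted this student believed that John photographed that parcel.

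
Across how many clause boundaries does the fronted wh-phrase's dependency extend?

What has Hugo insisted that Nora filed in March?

"what" is extracted from the object of "filed".
Boundaries crossed, outermost first: [that] — 1 in total.

1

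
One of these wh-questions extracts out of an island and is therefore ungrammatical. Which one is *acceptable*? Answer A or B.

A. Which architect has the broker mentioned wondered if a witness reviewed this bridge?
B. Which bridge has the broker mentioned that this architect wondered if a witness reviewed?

In B, the wh-phrase is extracted from inside a wh-island (introduced by "if"), which blocks movement.
In A, the extraction path crosses only that-complement boundaries, which are transparent.
So A is grammatical.

A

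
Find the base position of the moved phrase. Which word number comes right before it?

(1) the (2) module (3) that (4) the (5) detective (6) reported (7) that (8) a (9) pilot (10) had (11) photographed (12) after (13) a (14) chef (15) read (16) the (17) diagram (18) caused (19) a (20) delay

The displaced element is "the module" (word 2).
It is linked across 1 clause boundary (that).
It functions as the direct object of "photographed", so the gap sits immediately after word 11 ("photographed").
Base order: The detective reported that a pilot had photographed the module after a chef read the diagram.

11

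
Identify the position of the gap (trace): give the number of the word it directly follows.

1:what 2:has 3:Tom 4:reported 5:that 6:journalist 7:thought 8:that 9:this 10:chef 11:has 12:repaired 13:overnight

The displaced element is "what" (word 1).
It is linked across 2 clause boundaries (Ø → that).
It functions as the direct object of "repaired", so the gap sits immediately after word 12 ("repaired").
Base order: Tom has reported that journalist thought that this chef has repaired what overnight.

12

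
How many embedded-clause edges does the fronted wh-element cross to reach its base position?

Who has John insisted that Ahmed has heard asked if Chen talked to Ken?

"who" is extracted from the subject of "asked".
Boundaries crossed, outermost first: [that], [Ø] — 2 in total.

2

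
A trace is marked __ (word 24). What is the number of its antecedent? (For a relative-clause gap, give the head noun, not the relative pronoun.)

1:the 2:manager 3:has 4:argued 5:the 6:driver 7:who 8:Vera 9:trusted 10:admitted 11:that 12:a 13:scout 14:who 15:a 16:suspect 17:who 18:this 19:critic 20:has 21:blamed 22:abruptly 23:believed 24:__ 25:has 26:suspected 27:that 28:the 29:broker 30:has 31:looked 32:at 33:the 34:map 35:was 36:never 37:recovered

13

The gap at 24 is the subject of "suspected", inside a relative clause.
The relative pronoun is "who" (word 14); it is bound by the head noun immediately before it.
Its filler is the head noun "scout", at word 13.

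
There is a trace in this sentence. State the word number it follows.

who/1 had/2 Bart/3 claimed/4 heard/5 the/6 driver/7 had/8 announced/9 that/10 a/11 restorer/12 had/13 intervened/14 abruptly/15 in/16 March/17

4

The displaced element is "who" (word 1).
It is linked across 1 clause boundary (Ø).
It functions as the subject of "heard", so the gap sits immediately after word 4 ("claimed").
Base order: Bart had claimed that who heard the driver had announced that a restorer had intervened abruptly in March.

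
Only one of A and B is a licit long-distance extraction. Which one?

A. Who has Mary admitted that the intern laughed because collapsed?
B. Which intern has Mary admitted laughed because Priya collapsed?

In A, the wh-phrase is extracted from inside an adjunct island (introduced by "because"), which blocks movement.
In B, the extraction path crosses only that-complement boundaries, which are transparent.
So B is grammatical.

B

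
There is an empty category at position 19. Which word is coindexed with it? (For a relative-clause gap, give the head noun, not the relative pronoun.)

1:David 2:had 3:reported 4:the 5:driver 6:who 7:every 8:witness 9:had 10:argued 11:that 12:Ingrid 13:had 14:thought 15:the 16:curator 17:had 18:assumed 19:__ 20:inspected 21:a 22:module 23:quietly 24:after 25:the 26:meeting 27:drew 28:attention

The gap at 19 is the subject of "inspected", inside a relative clause.
The relative pronoun is "who" (word 6); it is bound by the head noun immediately before it.
Its filler is the head noun "driver", at word 5.

5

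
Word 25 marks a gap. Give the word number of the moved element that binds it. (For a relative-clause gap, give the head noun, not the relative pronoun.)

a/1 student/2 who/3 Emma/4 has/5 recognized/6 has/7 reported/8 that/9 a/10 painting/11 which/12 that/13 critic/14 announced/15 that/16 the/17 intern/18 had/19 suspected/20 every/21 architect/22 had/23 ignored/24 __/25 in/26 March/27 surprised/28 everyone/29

11

The gap at 25 is the object of "ignored", inside a relative clause.
The relative pronoun is "which" (word 12); it is bound by the head noun immediately before it.
Its filler is the head noun "painting", at word 11.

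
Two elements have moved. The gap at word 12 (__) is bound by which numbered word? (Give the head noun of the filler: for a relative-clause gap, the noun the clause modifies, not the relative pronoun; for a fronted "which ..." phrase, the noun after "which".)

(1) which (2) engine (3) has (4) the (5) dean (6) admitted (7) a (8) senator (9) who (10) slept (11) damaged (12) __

2

The marked gap is the direct object of "damaged".
Its filler is the fronted wh-phrase "which engine", at word 2.
(The other dependency links word 8 to a gap after word 9.)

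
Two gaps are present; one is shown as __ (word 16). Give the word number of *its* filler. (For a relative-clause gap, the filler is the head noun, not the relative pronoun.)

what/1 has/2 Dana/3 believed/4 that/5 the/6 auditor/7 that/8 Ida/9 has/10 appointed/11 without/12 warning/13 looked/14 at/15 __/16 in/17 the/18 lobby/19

The marked gap is the object of the preposition "at" of "looked".
Its filler is the fronted wh-phrase "what", at word 1.
(The other dependency links word 7 to a gap after word 11.)

1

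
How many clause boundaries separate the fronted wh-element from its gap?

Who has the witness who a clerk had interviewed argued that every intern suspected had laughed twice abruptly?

2

"who" is extracted from the subject of "laughed".
Boundaries crossed, outermost first: [that], [Ø] — 2 in total.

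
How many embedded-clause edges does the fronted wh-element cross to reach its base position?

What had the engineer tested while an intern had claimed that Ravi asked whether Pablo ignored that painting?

0

"what" originates inside the matrix clause — no clause boundary is crossed.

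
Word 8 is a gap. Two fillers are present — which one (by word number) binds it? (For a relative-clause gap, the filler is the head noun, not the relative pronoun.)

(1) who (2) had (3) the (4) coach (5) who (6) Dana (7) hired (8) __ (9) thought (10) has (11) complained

4

The marked gap is inside the relative clause, the direct object of "hired".
Its filler is the head noun "coach" (via "who"), at word 4.
(The other dependency links word 1 to a gap after word 9.)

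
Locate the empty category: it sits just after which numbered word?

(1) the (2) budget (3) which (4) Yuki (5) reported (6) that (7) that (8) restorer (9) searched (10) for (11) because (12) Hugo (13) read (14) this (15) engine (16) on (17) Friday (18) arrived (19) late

The displaced element is "the budget" (word 2).
It is linked across 1 clause boundary (that).
It functions as the object of the preposition "for" of "searched", so the gap sits immediately after word 10 ("for").
Base order: Yuki reported that that restorer searched for the budget because Hugo read this engine on Friday.

10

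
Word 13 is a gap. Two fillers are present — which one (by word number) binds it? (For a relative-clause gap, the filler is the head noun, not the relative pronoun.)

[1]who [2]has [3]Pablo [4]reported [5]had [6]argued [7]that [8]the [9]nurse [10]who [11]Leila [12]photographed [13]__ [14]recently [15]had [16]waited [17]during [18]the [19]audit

9

The marked gap is inside the relative clause, the direct object of "photographed".
Its filler is the head noun "nurse" (via "who"), at word 9.
(The other dependency links word 1 to a gap after word 4.)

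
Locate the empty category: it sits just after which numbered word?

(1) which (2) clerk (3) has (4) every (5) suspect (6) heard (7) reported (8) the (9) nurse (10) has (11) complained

6

The displaced element is "which clerk" (word 2).
It is linked across 1 clause boundary (Ø).
It functions as the subject of "reported", so the gap sits immediately after word 6 ("heard").
Base order: Every suspect has heard that which clerk reported the nurse has complained.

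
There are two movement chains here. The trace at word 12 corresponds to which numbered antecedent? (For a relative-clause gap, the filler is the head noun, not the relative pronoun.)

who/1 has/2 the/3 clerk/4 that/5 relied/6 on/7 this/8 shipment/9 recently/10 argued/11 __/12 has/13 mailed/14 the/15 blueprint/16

1

The marked gap is the subject of "mailed".
Its filler is the fronted wh-phrase "who", at word 1.
(The other dependency links word 4 to a gap after word 5.)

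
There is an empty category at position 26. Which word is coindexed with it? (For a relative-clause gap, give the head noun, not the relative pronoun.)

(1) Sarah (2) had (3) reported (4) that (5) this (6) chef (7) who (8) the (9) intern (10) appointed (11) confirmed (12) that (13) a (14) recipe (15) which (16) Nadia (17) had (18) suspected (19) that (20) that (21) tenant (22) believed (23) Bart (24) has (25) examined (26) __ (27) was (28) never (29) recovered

14

The gap at 26 is the object of "examined", inside a relative clause.
The relative pronoun is "which" (word 15); it is bound by the head noun immediately before it.
Its filler is the head noun "recipe", at word 14.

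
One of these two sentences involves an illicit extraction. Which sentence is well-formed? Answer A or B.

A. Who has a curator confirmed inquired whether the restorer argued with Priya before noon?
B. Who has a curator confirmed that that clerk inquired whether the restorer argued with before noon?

A

In B, the wh-phrase is extracted from inside a wh-island (introduced by "whether"), which blocks movement.
In A, the extraction path crosses only that-complement boundaries, which are transparent.
So A is grammatical.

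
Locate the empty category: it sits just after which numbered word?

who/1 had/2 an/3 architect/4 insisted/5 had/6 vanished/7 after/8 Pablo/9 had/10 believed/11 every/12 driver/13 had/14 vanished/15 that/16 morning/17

5

The displaced element is "who" (word 1).
It is linked across 1 clause boundary (Ø).
It functions as the subject of "vanished", so the gap sits immediately after word 5 ("insisted").
Base order: An architect had insisted that who had vanished after Pablo had believed every driver had vanished that morning.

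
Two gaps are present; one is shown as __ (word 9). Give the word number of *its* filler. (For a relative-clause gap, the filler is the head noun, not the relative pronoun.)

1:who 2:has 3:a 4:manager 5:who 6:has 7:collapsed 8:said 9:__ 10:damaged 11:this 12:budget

The marked gap is the subject of "damaged".
Its filler is the fronted wh-phrase "who", at word 1.
(The other dependency links word 4 to a gap after word 5.)

1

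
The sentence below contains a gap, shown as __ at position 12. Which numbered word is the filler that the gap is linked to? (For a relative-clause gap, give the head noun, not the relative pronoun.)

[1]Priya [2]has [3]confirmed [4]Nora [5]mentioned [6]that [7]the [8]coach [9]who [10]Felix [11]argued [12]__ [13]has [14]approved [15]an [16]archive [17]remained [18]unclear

The gap at 12 is the subject of "approved", inside a relative clause.
The relative pronoun is "who" (word 9); it is bound by the head noun immediately before it.
Its filler is the head noun "coach", at word 8.

8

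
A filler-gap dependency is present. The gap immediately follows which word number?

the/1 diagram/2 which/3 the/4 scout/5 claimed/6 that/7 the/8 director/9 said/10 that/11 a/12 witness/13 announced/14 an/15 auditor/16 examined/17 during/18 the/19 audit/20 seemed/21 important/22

The displaced element is "the diagram" (word 2).
It is linked across 3 clause boundaries (that → that → Ø).
It functions as the direct object of "examined", so the gap sits immediately after word 17 ("examined").
Base order: The scout claimed that the director said that a witness announced an auditor examined the diagram during the audit.

17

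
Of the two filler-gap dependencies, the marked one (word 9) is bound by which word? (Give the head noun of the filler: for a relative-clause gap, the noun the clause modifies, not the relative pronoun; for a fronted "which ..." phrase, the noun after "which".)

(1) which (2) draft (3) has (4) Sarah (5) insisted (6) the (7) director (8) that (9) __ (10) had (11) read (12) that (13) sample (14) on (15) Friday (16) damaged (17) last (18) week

7

The marked gap is inside the relative clause, the subject of "read".
Its filler is the head noun "director" (via "that"), at word 7.
(The other dependency links word 2 to a gap after word 16.)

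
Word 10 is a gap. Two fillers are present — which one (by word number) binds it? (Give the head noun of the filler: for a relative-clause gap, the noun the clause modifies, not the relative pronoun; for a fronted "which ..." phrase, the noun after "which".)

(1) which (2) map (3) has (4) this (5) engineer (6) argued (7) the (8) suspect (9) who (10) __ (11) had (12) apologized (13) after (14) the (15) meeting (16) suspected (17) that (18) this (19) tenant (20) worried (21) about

The marked gap is inside the relative clause, the subject of "apologized".
Its filler is the head noun "suspect" (via "who"), at word 8.
(The other dependency links word 2 to a gap after word 21.)

8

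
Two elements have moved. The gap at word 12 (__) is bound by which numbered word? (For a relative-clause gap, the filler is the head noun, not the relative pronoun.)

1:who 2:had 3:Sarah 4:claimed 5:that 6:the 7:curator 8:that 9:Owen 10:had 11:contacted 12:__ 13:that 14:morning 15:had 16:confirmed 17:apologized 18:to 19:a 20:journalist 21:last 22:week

The marked gap is inside the relative clause, the direct object of "contacted".
Its filler is the head noun "curator" (via "that"), at word 7.
(The other dependency links word 1 to a gap after word 16.)

7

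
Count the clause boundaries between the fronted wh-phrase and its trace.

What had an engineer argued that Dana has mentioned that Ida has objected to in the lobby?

"what" is extracted from the PP object of "objected".
Boundaries crossed, outermost first: [that], [that] — 2 in total.

2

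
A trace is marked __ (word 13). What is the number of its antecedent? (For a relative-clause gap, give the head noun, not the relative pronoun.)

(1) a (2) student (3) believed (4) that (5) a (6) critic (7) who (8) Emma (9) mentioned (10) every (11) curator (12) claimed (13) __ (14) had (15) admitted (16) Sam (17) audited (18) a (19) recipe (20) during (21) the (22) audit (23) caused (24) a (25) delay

6

The gap at 13 is the subject of "admitted", inside a relative clause.
The relative pronoun is "who" (word 7); it is bound by the head noun immediately before it.
Its filler is the head noun "critic", at word 6.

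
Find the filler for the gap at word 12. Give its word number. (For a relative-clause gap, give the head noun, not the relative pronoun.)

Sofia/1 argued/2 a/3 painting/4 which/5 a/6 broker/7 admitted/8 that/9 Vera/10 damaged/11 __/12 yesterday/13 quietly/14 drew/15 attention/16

4

The gap at 12 is the object of "damaged", inside a relative clause.
The relative pronoun is "which" (word 5); it is bound by the head noun immediately before it.
Its filler is the head noun "painting", at word 4.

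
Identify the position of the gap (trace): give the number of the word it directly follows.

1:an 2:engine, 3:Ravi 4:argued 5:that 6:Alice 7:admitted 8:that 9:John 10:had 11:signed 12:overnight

The displaced element is "an engine" (word 2).
It is linked across 2 clause boundaries (that → that).
It functions as the direct object of "signed", so the gap sits immediately after word 11 ("signed").
Base order: Ravi argued that Alice admitted that John had signed an engine overnight.

11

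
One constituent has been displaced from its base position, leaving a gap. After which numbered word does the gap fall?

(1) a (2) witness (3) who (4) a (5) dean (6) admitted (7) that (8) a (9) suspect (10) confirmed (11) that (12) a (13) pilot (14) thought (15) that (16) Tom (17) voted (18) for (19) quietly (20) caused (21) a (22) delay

18

The displaced element is "a witness" (word 2).
It is linked across 3 clause boundaries (that → that → that).
It functions as the object of the preposition "for" of "voted", so the gap sits immediately after word 18 ("for").
Base order: A dean admitted that a suspect confirmed that a pilot thought that Tom voted for a witness quietly.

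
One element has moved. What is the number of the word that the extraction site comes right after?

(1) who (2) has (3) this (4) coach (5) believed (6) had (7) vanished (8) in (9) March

The displaced element is "who" (word 1).
It is linked across 1 clause boundary (Ø).
It functions as the subject of "vanished", so the gap sits immediately after word 5 ("believed").
Base order: This coach has believed that who had vanished in March.

5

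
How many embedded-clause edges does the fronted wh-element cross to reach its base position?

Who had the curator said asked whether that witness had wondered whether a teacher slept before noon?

1

"who" is extracted from the subject of "asked".
Boundaries crossed, outermost first: [Ø] — 1 in total.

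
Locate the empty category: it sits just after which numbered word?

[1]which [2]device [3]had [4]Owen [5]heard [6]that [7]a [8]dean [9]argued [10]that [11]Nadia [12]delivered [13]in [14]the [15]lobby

The displaced element is "which device" (word 2).
It is linked across 2 clause boundaries (that → that).
It functions as the direct object of "delivered", so the gap sits immediately after word 12 ("delivered").
Base order: Owen had heard that a dean argued that Nadia delivered which device in the lobby.

12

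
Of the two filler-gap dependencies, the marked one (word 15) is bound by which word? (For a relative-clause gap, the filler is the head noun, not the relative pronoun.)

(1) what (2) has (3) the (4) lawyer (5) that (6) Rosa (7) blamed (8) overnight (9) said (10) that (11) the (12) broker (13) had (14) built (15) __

1

The marked gap is the direct object of "built".
Its filler is the fronted wh-phrase "what", at word 1.
(The other dependency links word 4 to a gap after word 7.)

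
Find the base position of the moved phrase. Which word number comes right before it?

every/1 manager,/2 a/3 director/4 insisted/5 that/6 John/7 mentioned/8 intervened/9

The displaced element is "every manager" (word 2).
It is linked across 2 clause boundaries (that → Ø).
It functions as the subject of "intervened", so the gap sits immediately after word 8 ("mentioned").
Base order: A director insisted that John mentioned every manager intervened.

8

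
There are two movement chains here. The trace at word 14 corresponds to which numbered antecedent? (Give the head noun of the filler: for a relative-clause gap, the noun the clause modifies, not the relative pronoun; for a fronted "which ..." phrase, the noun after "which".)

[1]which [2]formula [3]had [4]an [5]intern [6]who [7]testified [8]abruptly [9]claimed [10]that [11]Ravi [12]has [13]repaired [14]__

2

The marked gap is the direct object of "repaired".
Its filler is the fronted wh-phrase "which formula", at word 2.
(The other dependency links word 5 to a gap after word 6.)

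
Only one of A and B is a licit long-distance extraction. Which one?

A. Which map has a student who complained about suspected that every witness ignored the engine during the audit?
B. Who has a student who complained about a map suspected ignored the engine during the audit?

In A, the wh-phrase is extracted from inside a complex-NP island (relative clause) (introduced by "who"), which blocks movement.
In B, the extraction path crosses only that-complement boundaries, which are transparent.
So B is grammatical.

B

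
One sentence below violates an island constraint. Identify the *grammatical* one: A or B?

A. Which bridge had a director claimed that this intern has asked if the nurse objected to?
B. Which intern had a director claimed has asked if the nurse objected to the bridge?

In A, the wh-phrase is extracted from inside a wh-island (introduced by "if"), which blocks movement.
In B, the extraction path crosses only that-complement boundaries, which are transparent.
So B is grammatical.

B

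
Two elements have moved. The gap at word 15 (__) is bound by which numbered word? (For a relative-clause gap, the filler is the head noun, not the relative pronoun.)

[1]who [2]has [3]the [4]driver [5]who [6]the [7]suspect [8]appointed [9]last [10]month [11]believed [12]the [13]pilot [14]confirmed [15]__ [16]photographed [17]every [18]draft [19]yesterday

The marked gap is the subject of "photographed".
Its filler is the fronted wh-phrase "who", at word 1.
(The other dependency links word 4 to a gap after word 8.)

1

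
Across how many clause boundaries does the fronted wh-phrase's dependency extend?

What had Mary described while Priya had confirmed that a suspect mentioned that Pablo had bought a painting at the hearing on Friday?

0

"what" originates inside the matrix clause — no clause boundary is crossed.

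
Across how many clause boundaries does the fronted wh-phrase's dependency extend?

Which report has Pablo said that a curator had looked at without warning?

"which report" is extracted from the PP object of "looked".
Boundaries crossed, outermost first: [that] — 1 in total.

1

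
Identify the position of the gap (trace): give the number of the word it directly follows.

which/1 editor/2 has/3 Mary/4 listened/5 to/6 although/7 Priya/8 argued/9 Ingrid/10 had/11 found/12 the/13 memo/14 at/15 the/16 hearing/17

6

The displaced element is "which editor" (word 2).
It functions as the object of the preposition "to" of "listened", so the gap sits immediately after word 6 ("to").
Base order: Mary has listened to which editor although Priya argued Ingrid had found the memo at the hearing.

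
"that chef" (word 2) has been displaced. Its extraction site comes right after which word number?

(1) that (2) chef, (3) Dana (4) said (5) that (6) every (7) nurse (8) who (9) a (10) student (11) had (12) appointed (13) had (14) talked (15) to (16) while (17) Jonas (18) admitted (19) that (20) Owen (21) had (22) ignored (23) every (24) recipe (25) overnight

The displaced element is "that chef" (word 2).
It is linked across 1 clause boundary (that).
It functions as the object of the preposition "to" of "talked", so the gap sits immediately after word 15 ("to").
Base order: Dana said that every nurse who a student had appointed had talked to that chef while Jonas admitted that Owen had ignored every recipe overnight.

15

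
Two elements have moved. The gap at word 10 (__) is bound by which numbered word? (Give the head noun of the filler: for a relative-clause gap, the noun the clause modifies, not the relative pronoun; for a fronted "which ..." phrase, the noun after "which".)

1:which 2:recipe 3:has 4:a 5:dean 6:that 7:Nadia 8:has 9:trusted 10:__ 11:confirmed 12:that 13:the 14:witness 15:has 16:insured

5

The marked gap is inside the relative clause, the direct object of "trusted".
Its filler is the head noun "dean" (via "that"), at word 5.
(The other dependency links word 2 to a gap after word 16.)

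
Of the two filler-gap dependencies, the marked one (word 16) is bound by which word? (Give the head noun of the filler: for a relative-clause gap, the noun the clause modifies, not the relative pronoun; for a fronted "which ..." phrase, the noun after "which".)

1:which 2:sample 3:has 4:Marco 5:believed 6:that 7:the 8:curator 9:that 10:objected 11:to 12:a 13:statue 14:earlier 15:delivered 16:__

2

The marked gap is the direct object of "delivered".
Its filler is the fronted wh-phrase "which sample", at word 2.
(The other dependency links word 8 to a gap after word 9.)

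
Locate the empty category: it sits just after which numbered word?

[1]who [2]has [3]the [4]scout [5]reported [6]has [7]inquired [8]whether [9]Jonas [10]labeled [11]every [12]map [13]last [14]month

5

The displaced element is "who" (word 1).
It is linked across 1 clause boundary (Ø).
It functions as the subject of "inquired", so the gap sits immediately after word 5 ("reported").
Base order: The scout has reported who has inquired whether Jonas labeled every map last month.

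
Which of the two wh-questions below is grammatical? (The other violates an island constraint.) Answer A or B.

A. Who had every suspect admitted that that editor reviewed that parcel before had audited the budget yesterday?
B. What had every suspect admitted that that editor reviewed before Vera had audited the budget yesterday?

B

In A, the wh-phrase is extracted from inside an adjunct island (introduced by "before"), which blocks movement.
In B, the extraction path crosses only that-complement boundaries, which are transparent.
So B is grammatical.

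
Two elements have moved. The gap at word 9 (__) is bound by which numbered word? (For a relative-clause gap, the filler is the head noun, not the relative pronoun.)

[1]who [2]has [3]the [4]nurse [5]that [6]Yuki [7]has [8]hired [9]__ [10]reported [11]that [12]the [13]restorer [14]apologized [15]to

The marked gap is inside the relative clause, the direct object of "hired".
Its filler is the head noun "nurse" (via "that"), at word 4.
(The other dependency links word 1 to a gap after word 15.)

4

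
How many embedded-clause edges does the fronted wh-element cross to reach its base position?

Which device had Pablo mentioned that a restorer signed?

"which device" is extracted from the object of "signed".
Boundaries crossed, outermost first: [that] — 1 in total.

1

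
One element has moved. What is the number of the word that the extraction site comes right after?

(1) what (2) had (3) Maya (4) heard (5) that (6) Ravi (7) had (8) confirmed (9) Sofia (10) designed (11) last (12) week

The displaced element is "what" (word 1).
It is linked across 2 clause boundaries (that → Ø).
It functions as the direct object of "designed", so the gap sits immediately after word 10 ("designed").
Base order: Maya had heard that Ravi had confirmed Sofia designed what last week.

10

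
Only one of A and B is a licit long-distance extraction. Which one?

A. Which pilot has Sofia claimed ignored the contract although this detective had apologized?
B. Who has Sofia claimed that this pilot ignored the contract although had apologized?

In B, the wh-phrase is extracted from inside an adjunct island (introduced by "although"), which blocks movement.
In A, the extraction path crosses only that-complement boundaries, which are transparent.
So A is grammatical.

A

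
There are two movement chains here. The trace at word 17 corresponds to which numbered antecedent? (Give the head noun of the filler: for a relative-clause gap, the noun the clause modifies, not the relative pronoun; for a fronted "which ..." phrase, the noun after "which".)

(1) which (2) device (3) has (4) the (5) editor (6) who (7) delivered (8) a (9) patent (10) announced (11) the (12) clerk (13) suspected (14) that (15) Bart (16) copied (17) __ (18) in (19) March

2

The marked gap is the direct object of "copied".
Its filler is the fronted wh-phrase "which device", at word 2.
(The other dependency links word 5 to a gap after word 6.)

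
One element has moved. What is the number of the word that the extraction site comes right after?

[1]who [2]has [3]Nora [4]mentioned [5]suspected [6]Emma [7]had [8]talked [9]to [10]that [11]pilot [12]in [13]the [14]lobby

4

The displaced element is "who" (word 1).
It is linked across 1 clause boundary (Ø).
It functions as the subject of "suspected", so the gap sits immediately after word 4 ("mentioned").
Base order: Nora has mentioned that who suspected Emma had talked to that pilot in the lobby.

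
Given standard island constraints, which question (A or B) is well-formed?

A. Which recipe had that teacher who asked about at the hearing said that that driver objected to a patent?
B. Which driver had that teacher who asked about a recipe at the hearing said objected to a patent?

In A, the wh-phrase is extracted from inside a complex-NP island (relative clause) (introduced by "who"), which blocks movement.
In B, the extraction path crosses only that-complement boundaries, which are transparent.
So B is grammatical.

B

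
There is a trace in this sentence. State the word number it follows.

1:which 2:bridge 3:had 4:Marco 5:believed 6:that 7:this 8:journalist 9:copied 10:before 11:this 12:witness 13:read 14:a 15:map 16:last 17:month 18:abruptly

9

The displaced element is "which bridge" (word 2).
It is linked across 1 clause boundary (that).
It functions as the direct object of "copied", so the gap sits immediately after word 9 ("copied").
Base order: Marco had believed that this journalist copied which bridge before this witness read a map last month abruptly.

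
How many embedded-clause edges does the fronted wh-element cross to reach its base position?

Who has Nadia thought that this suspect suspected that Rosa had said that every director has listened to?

3

"who" is extracted from the PP object of "listened".
Boundaries crossed, outermost first: [that], [that], [that] — 3 in total.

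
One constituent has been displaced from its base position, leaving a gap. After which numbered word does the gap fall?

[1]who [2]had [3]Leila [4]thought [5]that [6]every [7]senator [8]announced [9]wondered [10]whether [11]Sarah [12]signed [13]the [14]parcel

8

The displaced element is "who" (word 1).
It is linked across 2 clause boundaries (that → Ø).
It functions as the subject of "wondered", so the gap sits immediately after word 8 ("announced").
Base order: Leila had thought that every senator announced that who wondered whether Sarah signed the parcel.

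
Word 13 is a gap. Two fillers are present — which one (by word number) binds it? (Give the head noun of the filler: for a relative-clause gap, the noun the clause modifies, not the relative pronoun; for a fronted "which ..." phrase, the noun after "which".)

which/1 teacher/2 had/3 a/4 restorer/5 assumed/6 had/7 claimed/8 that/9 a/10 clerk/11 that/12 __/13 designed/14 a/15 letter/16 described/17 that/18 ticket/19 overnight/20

The marked gap is inside the relative clause, the subject of "designed".
Its filler is the head noun "clerk" (via "that"), at word 11.
(The other dependency links word 2 to a gap after word 6.)

11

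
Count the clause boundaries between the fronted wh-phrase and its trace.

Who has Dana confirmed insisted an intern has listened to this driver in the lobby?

1

"who" is extracted from the subject of "insisted".
Boundaries crossed, outermost first: [Ø] — 1 in total.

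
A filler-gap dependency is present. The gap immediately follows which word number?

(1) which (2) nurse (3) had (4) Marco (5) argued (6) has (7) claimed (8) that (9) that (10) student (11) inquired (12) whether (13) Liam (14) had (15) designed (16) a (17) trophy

The displaced element is "which nurse" (word 2).
It is linked across 1 clause boundary (Ø).
It functions as the subject of "claimed", so the gap sits immediately after word 5 ("argued").
Base order: Marco had argued which nurse has claimed that that student inquired whether Liam had designed a trophy.

5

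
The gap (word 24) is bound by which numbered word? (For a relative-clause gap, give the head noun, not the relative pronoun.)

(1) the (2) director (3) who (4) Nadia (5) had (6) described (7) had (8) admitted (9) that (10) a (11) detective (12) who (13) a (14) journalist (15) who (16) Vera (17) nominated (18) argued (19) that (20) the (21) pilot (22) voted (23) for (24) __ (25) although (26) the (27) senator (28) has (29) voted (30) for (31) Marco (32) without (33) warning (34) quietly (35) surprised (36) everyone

The gap at 24 is the prepositional object of "voted", inside a relative clause.
The relative pronoun is "who" (word 12); it is bound by the head noun immediately before it.
Its filler is the head noun "detective", at word 11.

11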